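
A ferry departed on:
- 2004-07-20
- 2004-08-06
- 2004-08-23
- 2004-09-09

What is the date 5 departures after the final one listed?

2004-12-03

The spacing is 17, 17, 17 days — always 17 days.
2004-09-09 + 17 days = 2004-09-26.
2004-09-26 + 17 days = 2004-10-13.
2004-10-13 + 17 days = 2004-10-30.
2004-10-30 + 17 days = 2004-11-16.
2004-11-16 + 17 days = 2004-12-03.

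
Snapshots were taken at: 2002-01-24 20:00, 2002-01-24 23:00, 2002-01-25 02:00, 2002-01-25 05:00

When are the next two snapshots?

The interval is a steady 3 hours (3, 3, 3).
2002-01-25 05:00 + 3 h = 2002-01-25 08:00.
2002-01-25 08:00 + 3 h = 2002-01-25 11:00.

2002-01-25 08:00, 2002-01-25 11:00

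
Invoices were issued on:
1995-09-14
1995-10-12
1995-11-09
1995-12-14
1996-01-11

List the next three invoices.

1996-02-08, 1996-03-14, 1996-04-11

These are Thursdays at 28- or 35-day spacing (28, 28, 35, 28).
The pattern: 2nd Thursday of the month.
February 1996 — 2nd Thursday is 1996-02-08.
2nd Thursday of March 1996: 1996-03-14.
April 1996 — 2nd Thursday is 1996-04-11.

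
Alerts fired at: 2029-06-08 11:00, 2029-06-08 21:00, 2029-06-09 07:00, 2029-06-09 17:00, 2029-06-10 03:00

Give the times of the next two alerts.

2029-06-10 13:00, 2029-06-10 23:00

The interval is a steady 10 hours (10, 10, 10, 10).
2029-06-10 03:00 + 10 h = 2029-06-10 13:00.
2029-06-10 13:00 + 10 h = 2029-06-10 23:00.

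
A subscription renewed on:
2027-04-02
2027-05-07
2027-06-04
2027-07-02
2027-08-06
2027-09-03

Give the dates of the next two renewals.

2027-10-01, 2027-11-05

All dates are Fridays, 35, 28, 28, 35, 28 days apart.
Specifically, the 1st Friday of each month.
October 2027 — 1st Friday is 2027-10-01.
1st Friday of November 2027: 2027-11-05.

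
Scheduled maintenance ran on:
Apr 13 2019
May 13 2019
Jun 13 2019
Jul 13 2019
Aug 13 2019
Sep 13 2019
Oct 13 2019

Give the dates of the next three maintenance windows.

The day-of-month is always 13 (30, 31, 30, 31, 31, 30 days between events).
So this recurs on the 13th of each month.
November 2019: Nov 13 2019.
Next: December 2019 → Dec 13 2019.
Next: January 2020 → Jan 13 2020.

Nov 13 2019, Dec 13 2019, Jan 13 2020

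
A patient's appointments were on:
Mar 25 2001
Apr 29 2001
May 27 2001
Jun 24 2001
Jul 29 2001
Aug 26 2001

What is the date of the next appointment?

Sep 30 2001

These are Sundays with 35, 28, 28, 35, 28-day gaps.
Each is the final Sunday of its month — Apr 29 2001 is past the 28th, so '4th Sunday' doesn't fit.
Last Sunday of September 2001: Sep 30 2001.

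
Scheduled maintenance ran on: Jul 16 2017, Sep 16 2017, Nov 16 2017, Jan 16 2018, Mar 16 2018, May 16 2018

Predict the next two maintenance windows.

Gaps: 62, 61, 61, 59, 61 days — not constant. Every event is on the 16th of the month.
Pattern: the 16th of every 2 months.
July 2018: Jul 16 2018.
September 2018: Sep 16 2018.

Jul 16 2018, Sep 16 2018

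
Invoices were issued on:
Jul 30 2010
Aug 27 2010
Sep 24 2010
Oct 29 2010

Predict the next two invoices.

All Fridays; the gaps (28, 28, 35) vary with month length.
This is the last Friday of each month.
November 2010 ends with Friday Nov 26 2010.
Last Friday of December 2010: Dec 31 2010.

Nov 26 2010, Dec 31 2010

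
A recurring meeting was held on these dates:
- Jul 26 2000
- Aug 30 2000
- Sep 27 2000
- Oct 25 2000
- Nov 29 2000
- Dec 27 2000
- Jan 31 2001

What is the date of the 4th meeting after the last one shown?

May 30 2001

All Wednesdays; the gaps (35, 28, 28, 35, 28, 35) vary with month length.
This is the last Wednesday of each month.
February 2001 ends with Wednesday Feb 28 2001.
March 2001 ends with Wednesday Mar 28 2001.
Last Wednesday of April 2001: Apr 25 2001.
May 2001 ends with Wednesday May 30 2001.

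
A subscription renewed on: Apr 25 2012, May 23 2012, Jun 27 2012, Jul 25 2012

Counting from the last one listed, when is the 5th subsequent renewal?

Dec 26 2012

All dates are Wednesdays, 28, 35, 28 days apart.
Specifically, the 4th Wednesday of each month.
4th Wednesday of August 2012: Aug 22 2012.
4th Wednesday of September 2012: Sep 26 2012.
4th Wednesday of October 2012: Oct 24 2012.
4th Wednesday of November 2012: Nov 28 2012.
4th Wednesday of December 2012: Dec 26 2012.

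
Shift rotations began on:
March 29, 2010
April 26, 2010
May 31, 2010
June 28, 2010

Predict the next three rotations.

July 26, 2010; August 30, 2010; September 27, 2010

These are Mondays with 28, 35, 28-day gaps.
Each is the final Monday of its month — March 29, 2010 is past the 28th, so '4th Monday' doesn't fit.
July 2010 ends with Monday July 26, 2010.
Last Monday of August 2010: August 30, 2010.
September 2010 ends with Monday September 27, 2010.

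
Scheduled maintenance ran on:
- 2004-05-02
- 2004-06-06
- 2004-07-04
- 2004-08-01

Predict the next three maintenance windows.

2004-09-05, 2004-10-03, 2004-11-07

All dates are Sundays, 35, 28, 28 days apart.
Specifically, the 1st Sunday of each month.
September 2004 — 1st Sunday is 2004-09-05.
October 2004 — 1st Sunday is 2004-10-03.
November 2004 — 1st Sunday is 2004-11-07.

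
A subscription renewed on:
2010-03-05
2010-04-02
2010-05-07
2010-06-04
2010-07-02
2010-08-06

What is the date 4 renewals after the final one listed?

These are Fridays at 28- or 35-day spacing (28, 35, 28, 28, 35).
The pattern: 1st Friday of the month.
1st Friday of September 2010: 2010-09-03.
October 2010 — 1st Friday is 2010-10-01.
November 2010 — 1st Friday is 2010-11-05.
December 2010 — 1st Friday is 2010-12-03.

2010-12-03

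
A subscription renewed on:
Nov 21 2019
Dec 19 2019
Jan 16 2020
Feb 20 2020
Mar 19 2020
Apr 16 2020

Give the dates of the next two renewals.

May 21 2020, Jun 18 2020

These are Thursdays at 28- or 35-day spacing (28, 28, 35, 28, 28).
The pattern: 3rd Thursday of the month.
May 2020 — 3rd Thursday is May 21 2020.
3rd Thursday of June 2020: Jun 18 2020.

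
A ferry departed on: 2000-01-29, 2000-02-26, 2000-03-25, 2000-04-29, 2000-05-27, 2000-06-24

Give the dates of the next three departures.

2000-07-29, 2000-08-26, 2000-09-30

These are Saturdays with 28, 28, 35, 28, 28-day gaps.
Each is the final Saturday of its month — 2000-01-29 is past the 28th, so '4th Saturday' doesn't fit.
July 2000 ends with Saturday 2000-07-29.
Last Saturday of August 2000: 2000-08-26.
September 2000 ends with Saturday 2000-09-30.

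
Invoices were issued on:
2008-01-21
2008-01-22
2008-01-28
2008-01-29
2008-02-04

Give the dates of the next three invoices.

2008-02-05, 2008-02-11, 2008-02-12

Gaps: 1, 6, 1, 6 days — not constant, but cyclic with period 2.
The events fall on every Monday and Tuesday.
The following Tuesday is 2008-02-05.
The following Monday is 2008-02-11.
The following Tuesday is 2008-02-12.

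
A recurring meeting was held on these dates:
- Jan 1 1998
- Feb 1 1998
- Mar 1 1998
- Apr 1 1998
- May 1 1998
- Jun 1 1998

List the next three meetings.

Each date is the 1st; the gaps (31, 28, 31, 30, 31) track the month lengths.
The rule is the 1st of each month.
Next: July 1998 → Jul 1 1998.
Next: August 1998 → Aug 1 1998.
Next: September 1998 → Sep 1 1998.

Jul 1 1998, Aug 1 1998, Sep 1 1998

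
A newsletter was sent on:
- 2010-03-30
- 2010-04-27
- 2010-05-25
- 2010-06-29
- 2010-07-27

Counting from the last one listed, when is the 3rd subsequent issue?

These are Tuesdays with 28, 28, 35, 28-day gaps.
Each is the final Tuesday of its month — 2010-03-30 is past the 28th, so '4th Tuesday' doesn't fit.
August 2010 ends with Tuesday 2010-08-31.
Last Tuesday of September 2010: 2010-09-28.
Last Tuesday of October 2010: 2010-10-26.

2010-10-26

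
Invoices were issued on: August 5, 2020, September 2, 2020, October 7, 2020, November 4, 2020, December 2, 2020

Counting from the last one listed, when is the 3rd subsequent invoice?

These are Wednesdays at 28- or 35-day spacing (28, 35, 28, 28).
The pattern: 1st Wednesday of the month.
1st Wednesday of January 2021: January 6, 2021.
1st Wednesday of February 2021: February 3, 2021.
1st Wednesday of March 2021: March 3, 2021.

March 3, 2021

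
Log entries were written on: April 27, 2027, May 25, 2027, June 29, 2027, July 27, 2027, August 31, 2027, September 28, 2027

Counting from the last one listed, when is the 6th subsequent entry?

Every date is a Tuesday; gaps 28, 35, 28, 35, 28 days.
Each is the last Tuesday of its month (at least one falls on the 29th or later, ruling out '4th Tuesday').
Last Tuesday of October 2027: October 26, 2027.
Last Tuesday of November 2027: November 30, 2027.
December 2027 ends with Tuesday December 28, 2027.
January 2028 ends with Tuesday January 25, 2028.
February 2028 ends with Tuesday February 29, 2028.
March 2028 ends with Tuesday March 28, 2028.

March 28, 2028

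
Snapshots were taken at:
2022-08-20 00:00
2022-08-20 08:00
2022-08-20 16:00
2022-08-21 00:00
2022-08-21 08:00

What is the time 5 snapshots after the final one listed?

The interval is a steady 8 hours (8, 8, 8, 8).
2022-08-21 08:00 + 8 h = 2022-08-21 16:00.
2022-08-21 16:00 + 8 h = 2022-08-22 00:00.
2022-08-22 00:00 + 8 h = 2022-08-22 08:00.
2022-08-22 08:00 + 8 h = 2022-08-22 16:00.
2022-08-22 16:00 + 8 h = 2022-08-23 00:00.

2022-08-23 00:00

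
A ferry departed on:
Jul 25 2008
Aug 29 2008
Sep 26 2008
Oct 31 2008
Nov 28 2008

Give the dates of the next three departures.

Every date is a Friday; gaps 35, 28, 35, 28 days.
Each is the last Friday of its month (at least one falls on the 29th or later, ruling out '4th Friday').
Last Friday of December 2008: Dec 26 2008.
January 2009 ends with Friday Jan 30 2009.
Last Friday of February 2009: Feb 27 2009.

Dec 26 2008, Jan 30 2009, Feb 27 2009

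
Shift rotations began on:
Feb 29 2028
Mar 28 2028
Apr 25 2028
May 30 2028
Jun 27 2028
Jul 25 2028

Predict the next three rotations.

Aug 29 2028, Sep 26 2028, Oct 31 2028

These are Tuesdays with 28, 28, 35, 28, 28-day gaps.
Each is the final Tuesday of its month — Feb 29 2028 is past the 28th, so '4th Tuesday' doesn't fit.
August 2028 ends with Tuesday Aug 29 2028.
September 2028 ends with Tuesday Sep 26 2028.
Last Tuesday of October 2028: Oct 31 2028.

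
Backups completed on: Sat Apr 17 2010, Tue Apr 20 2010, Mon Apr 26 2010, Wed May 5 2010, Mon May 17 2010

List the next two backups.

Gaps: 3, 6, 9, 12 days — each gap is 3 larger than the previous one.
Next gap: 15 days. Mon May 17 2010 + 15 days = Tue Jun 1 2010.
Next gap: 18 days. Tue Jun 1 2010 + 18 days = Sat Jun 19 2010.

Tue Jun 1 2010, Sat Jun 19 2010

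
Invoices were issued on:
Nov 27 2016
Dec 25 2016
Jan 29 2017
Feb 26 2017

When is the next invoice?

Mar 26 2017

These are Sundays with 28, 35, 28-day gaps.
Each is the final Sunday of its month — Jan 29 2017 is past the 28th, so '4th Sunday' doesn't fit.
Last Sunday of March 2017: Mar 26 2017.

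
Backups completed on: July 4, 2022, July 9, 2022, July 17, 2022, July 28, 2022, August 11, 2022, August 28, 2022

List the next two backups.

Intervals are 5, 8, 11, 14, 17 days — an arithmetic progression with common difference 3.
Next gap: 20 days. August 28, 2022 + 20 days = September 17, 2022.
Next gap: 23 days. September 17, 2022 + 23 days = October 10, 2022.

September 17, 2022; October 10, 2022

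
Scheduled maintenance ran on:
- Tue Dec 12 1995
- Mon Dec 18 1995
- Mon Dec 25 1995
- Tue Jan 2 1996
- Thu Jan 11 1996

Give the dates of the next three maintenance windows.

The spacing grows by 1 each time: 6, 7, 8, 9 days.
Next gap: 10 days. Thu Jan 11 1996 + 10 days = Sun Jan 21 1996.
Next gap: 11 days. Sun Jan 21 1996 + 11 days = Thu Feb 1 1996.
Next gap: 12 days. Thu Feb 1 1996 + 12 days = Tue Feb 13 1996.

Sun Jan 21 1996, Thu Feb 1 1996, Tue Feb 13 1996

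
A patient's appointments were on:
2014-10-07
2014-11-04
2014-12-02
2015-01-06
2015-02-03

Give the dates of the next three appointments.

2015-03-03, 2015-04-07, 2015-05-05

Gaps: 28, 28, 35, 28 days — a mix of 28 and 35. Every date is a Tuesday.
Each is the 1st Tuesday of its month.
March 2015 — 1st Tuesday is 2015-03-03.
1st Tuesday of April 2015: 2015-04-07.
1st Tuesday of May 2015: 2015-05-05.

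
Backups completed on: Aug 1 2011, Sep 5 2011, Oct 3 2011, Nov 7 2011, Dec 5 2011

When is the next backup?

All dates are Mondays, 35, 28, 35, 28 days apart.
Specifically, the 1st Monday of each month.
January 2012 — 1st Monday is Jan 2 2012.

Jan 2 2012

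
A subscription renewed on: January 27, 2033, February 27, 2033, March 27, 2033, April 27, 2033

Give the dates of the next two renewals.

The day-of-month is always 27 (31, 28, 31 days between events).
So this recurs on the 27th of each month.
May 2033: May 27, 2033.
Next: June 2033 → June 27, 2033.

May 27, 2033; June 27, 2033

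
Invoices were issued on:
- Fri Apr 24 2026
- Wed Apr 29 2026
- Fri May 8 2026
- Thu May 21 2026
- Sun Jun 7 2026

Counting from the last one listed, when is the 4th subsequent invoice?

Wed Sep 23 2026

The spacing grows by 4 each time: 5, 9, 13, 17 days.
Next gap: 21 days. Sun Jun 7 2026 + 21 days = Sun Jun 28 2026.
Next gap: 25 days. Sun Jun 28 2026 + 25 days = Thu Jul 23 2026.
Next gap: 29 days. Thu Jul 23 2026 + 29 days = Fri Aug 21 2026.
Next gap: 33 days. Fri Aug 21 2026 + 33 days = Wed Sep 23 2026.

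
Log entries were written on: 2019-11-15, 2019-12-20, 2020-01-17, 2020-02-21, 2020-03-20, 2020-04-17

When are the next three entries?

All dates are Fridays, 35, 28, 35, 28, 28 days apart.
Specifically, the 3rd Friday of each month.
3rd Friday of May 2020: 2020-05-15.
3rd Friday of June 2020: 2020-06-19.
July 2020 — 3rd Friday is 2020-07-17.

2020-05-15, 2020-06-19, 2020-07-17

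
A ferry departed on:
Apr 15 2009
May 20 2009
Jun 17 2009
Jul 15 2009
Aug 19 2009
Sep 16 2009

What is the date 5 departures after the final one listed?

These are Wednesdays at 28- or 35-day spacing (35, 28, 28, 35, 28).
The pattern: 3rd Wednesday of the month.
3rd Wednesday of October 2009: Oct 21 2009.
3rd Wednesday of November 2009: Nov 18 2009.
December 2009 — 3rd Wednesday is Dec 16 2009.
3rd Wednesday of January 2010: Jan 20 2010.
3rd Wednesday of February 2010: Feb 17 2010.

Feb 17 2010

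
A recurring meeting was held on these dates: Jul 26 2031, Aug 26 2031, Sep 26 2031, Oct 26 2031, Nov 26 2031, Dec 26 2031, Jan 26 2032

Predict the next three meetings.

The day-of-month is always 26 (31, 31, 30, 31, 30, 31 days between events).
So this recurs on the 26th of each month.
February 2032: Feb 26 2032.
Next: March 2032 → Mar 26 2032.
Next: April 2032 → Apr 26 2032.

Feb 26 2032, Mar 26 2032, Apr 26 2032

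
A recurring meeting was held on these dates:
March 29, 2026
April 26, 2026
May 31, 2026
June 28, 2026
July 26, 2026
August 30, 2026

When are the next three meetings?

These are Sundays with 28, 35, 28, 28, 35-day gaps.
Each is the final Sunday of its month — March 29, 2026 is past the 28th, so '4th Sunday' doesn't fit.
Last Sunday of September 2026: September 27, 2026.
Last Sunday of October 2026: October 25, 2026.
November 2026 ends with Sunday November 29, 2026.

September 27, 2026; October 25, 2026; November 29, 2026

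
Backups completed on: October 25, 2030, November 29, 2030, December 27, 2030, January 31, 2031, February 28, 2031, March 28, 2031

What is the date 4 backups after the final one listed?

These are Fridays with 35, 28, 35, 28, 28-day gaps.
Each is the final Friday of its month — November 29, 2030 is past the 28th, so '4th Friday' doesn't fit.
Last Friday of April 2031: April 25, 2031.
Last Friday of May 2031: May 30, 2031.
June 2031 ends with Friday June 27, 2031.
July 2031 ends with Friday July 25, 2031.

July 25, 2031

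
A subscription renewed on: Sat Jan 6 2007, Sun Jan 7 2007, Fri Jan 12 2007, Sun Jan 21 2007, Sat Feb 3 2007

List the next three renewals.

The spacing grows by 4 each time: 1, 5, 9, 13 days.
Next gap: 17 days. Sat Feb 3 2007 + 17 days = Tue Feb 20 2007.
Next gap: 21 days. Tue Feb 20 2007 + 21 days = Tue Mar 13 2007.
Next gap: 25 days. Tue Mar 13 2007 + 25 days = Sat Apr 7 2007.

Tue Feb 20 2007, Tue Mar 13 2007, Sat Apr 7 2007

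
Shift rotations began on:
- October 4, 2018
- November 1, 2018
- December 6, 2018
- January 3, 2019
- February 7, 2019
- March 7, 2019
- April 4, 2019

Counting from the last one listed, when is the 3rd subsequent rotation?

All dates are Thursdays, 28, 35, 28, 35, 28, 28 days apart.
Specifically, the 1st Thursday of each month.
1st Thursday of May 2019: May 2, 2019.
1st Thursday of June 2019: June 6, 2019.
1st Thursday of July 2019: July 4, 2019.

July 4, 2019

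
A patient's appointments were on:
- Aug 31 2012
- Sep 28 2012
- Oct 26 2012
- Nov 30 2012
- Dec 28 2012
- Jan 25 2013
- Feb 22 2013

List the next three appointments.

Mar 29 2013, Apr 26 2013, May 31 2013

All Fridays; the gaps (28, 28, 35, 28, 28, 28) vary with month length.
This is the last Friday of each month.
Last Friday of March 2013: Mar 29 2013.
April 2013 ends with Friday Apr 26 2013.
May 2013 ends with Friday May 31 2013.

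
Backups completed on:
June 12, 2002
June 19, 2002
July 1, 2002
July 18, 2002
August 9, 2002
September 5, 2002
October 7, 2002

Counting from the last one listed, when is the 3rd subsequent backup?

Intervals are 7, 12, 17, 22, 27, 32 days — an arithmetic progression with common difference 5.
Next gap: 37 days. October 7, 2002 + 37 days = November 13, 2002.
Next gap: 42 days. November 13, 2002 + 42 days = December 25, 2002.
Next gap: 47 days. December 25, 2002 + 47 days = February 10, 2003.

February 10, 2003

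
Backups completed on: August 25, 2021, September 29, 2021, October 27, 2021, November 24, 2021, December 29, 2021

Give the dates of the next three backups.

These are Wednesdays with 35, 28, 28, 35-day gaps.
Each is the final Wednesday of its month — September 29, 2021 is past the 28th, so '4th Wednesday' doesn't fit.
Last Wednesday of January 2022: January 26, 2022.
Last Wednesday of February 2022: February 23, 2022.
March 2022 ends with Wednesday March 30, 2022.

January 26, 2022; February 23, 2022; March 30, 2022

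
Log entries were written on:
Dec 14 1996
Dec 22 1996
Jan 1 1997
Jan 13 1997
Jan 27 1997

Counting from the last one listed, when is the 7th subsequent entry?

Gaps: 8, 10, 12, 14 days — each gap is 2 larger than the previous one.
Next gap: 16 days. Jan 27 1997 + 16 days = Feb 12 1997.
Next gap: 18 days. Feb 12 1997 + 18 days = Mar 2 1997.
Next gap: 20 days. Mar 2 1997 + 20 days = Mar 22 1997.
Next gap: 22 days. Mar 22 1997 + 22 days = Apr 13 1997.
Next gap: 24 days. Apr 13 1997 + 24 days = May 7 1997.
Next gap: 26 days. May 7 1997 + 26 days = Jun 2 1997.
Next gap: 28 days. Jun 2 1997 + 28 days = Jun 30 1997.

Jun 30 1997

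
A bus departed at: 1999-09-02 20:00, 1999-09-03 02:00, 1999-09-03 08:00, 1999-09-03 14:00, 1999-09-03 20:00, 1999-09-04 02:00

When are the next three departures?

1999-09-04 08:00, 1999-09-04 14:00, 1999-09-04 20:00

Gaps: 6, 6, 6, 6, 6 hours — each event is 6 hours after the previous one.
1999-09-04 02:00 + 6 h = 1999-09-04 08:00.
1999-09-04 08:00 + 6 h = 1999-09-04 14:00.
1999-09-04 14:00 + 6 h = 1999-09-04 20:00.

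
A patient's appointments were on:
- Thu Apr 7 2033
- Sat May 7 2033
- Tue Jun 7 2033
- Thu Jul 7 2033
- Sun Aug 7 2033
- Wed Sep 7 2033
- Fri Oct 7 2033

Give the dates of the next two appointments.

Mon Nov 7 2033, Wed Dec 7 2033

Gaps: 30, 31, 30, 31, 31, 30 days — not constant. Every event is on the 7th of the month.
Pattern: the 7th of each month.
November 2033: Mon Nov 7 2033.
Next: December 2033 → Wed Dec 7 2033.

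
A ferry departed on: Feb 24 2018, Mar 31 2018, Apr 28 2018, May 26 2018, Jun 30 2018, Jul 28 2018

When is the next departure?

Aug 25 2018

Every date is a Saturday; gaps 35, 28, 28, 35, 28 days.
Each is the last Saturday of its month (at least one falls on the 29th or later, ruling out '4th Saturday').
August 2018 ends with Saturday Aug 25 2018.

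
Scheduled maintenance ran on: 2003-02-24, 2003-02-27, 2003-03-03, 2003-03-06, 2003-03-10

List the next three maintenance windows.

The gap pattern 3, 4, 3, 4 repeats every 2 events.
These are the Mondays and Thursdays of each week.
The following Thursday is 2003-03-13.
Next Monday: 2003-03-17.
Next Thursday: 2003-03-20.

2003-03-13, 2003-03-17, 2003-03-20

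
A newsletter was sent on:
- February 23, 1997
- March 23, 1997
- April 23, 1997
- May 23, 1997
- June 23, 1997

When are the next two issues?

July 23, 1997; August 23, 1997

Gaps: 28, 31, 30, 31 days — not constant. Every event is on the 23rd of the month.
Pattern: the 23rd of each month.
July 1997: July 23, 1997.
Next: August 1997 → August 23, 1997.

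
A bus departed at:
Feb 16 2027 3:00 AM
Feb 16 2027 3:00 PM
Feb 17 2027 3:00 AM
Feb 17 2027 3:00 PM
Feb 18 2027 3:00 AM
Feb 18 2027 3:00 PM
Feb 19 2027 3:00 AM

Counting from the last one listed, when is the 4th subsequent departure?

Spacing: 12, 12, 12, 12, 12, 12 h — constant 12 h.
Feb 19 2027 3:00 AM + 12 h = Feb 19 2027 3:00 PM.
Feb 19 2027 3:00 PM + 12 h = Feb 20 2027 3:00 AM.
Feb 20 2027 3:00 AM + 12 h = Feb 20 2027 3:00 PM.
Feb 20 2027 3:00 PM + 12 h = Feb 21 2027 3:00 AM.

Feb 21 2027 3:00 AM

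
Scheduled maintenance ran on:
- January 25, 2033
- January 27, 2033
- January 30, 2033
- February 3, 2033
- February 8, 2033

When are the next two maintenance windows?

February 14, 2033; February 21, 2033

Intervals are 2, 3, 4, 5 days — an arithmetic progression with common difference 1.
Next gap: 6 days. February 8, 2033 + 6 days = February 14, 2033.
Next gap: 7 days. February 14, 2033 + 7 days = February 21, 2033.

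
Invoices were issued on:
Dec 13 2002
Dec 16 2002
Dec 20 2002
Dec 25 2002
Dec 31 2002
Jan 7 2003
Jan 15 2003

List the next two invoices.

Intervals are 3, 4, 5, 6, 7, 8 days — an arithmetic progression with common difference 1.
Next gap: 9 days. Jan 15 2003 + 9 days = Jan 24 2003.
Next gap: 10 days. Jan 24 2003 + 10 days = Feb 3 2003.

Jan 24 2003, Feb 3 2003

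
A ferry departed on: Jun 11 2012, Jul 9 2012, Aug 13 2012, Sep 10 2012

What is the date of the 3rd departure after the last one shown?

These are Mondays at 28- or 35-day spacing (28, 35, 28).
The pattern: 2nd Monday of the month.
October 2012 — 2nd Monday is Oct 8 2012.
2nd Monday of November 2012: Nov 12 2012.
December 2012 — 2nd Monday is Dec 10 2012.

Dec 10 2012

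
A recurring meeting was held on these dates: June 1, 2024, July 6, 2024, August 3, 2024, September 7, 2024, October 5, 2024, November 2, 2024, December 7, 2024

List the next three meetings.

Gaps: 35, 28, 35, 28, 28, 35 days — a mix of 28 and 35. Every date is a Saturday.
Each is the 1st Saturday of its month.
1st Saturday of January 2025: January 4, 2025.
February 2025 — 1st Saturday is February 1, 2025.
1st Saturday of March 2025: March 1, 2025.

January 4, 2025; February 1, 2025; March 1, 2025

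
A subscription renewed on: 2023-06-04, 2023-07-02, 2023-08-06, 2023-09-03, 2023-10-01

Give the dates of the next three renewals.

These are Sundays at 28- or 35-day spacing (28, 35, 28, 28).
The pattern: 1st Sunday of the month.
November 2023 — 1st Sunday is 2023-11-05.
December 2023 — 1st Sunday is 2023-12-03.
1st Sunday of January 2024: 2024-01-07.

2023-11-05, 2023-12-03, 2024-01-07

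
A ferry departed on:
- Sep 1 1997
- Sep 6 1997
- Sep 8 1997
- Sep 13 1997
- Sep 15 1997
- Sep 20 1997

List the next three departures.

The gap pattern 5, 2, 5, 2, 5 repeats every 2 events.
These are the Mondays and Saturdays of each week.
The following Monday is Sep 22 1997.
The following Saturday is Sep 27 1997.
Next Monday: Sep 29 1997.

Sep 22 1997, Sep 27 1997, Sep 29 1997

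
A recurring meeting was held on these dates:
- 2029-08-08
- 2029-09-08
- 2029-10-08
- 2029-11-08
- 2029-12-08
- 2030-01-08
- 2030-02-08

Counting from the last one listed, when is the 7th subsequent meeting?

The day-of-month is always 8 (31, 30, 31, 30, 31, 31 days between events).
So this recurs on the 8th of each month.
March 2030: 2030-03-08.
Next: April 2030 → 2030-04-08.
Next: May 2030 → 2030-05-08.
Next: June 2030 → 2030-06-08.
July 2030: 2030-07-08.
Next: August 2030 → 2030-08-08.
Next: September 2030 → 2030-09-08.

2030-09-08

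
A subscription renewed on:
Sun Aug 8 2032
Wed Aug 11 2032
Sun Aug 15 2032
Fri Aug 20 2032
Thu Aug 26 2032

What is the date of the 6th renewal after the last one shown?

Gaps: 3, 4, 5, 6 days — each gap is 1 larger than the previous one.
Next gap: 7 days. Thu Aug 26 2032 + 7 days = Thu Sep 2 2032.
Next gap: 8 days. Thu Sep 2 2032 + 8 days = Fri Sep 10 2032.
Next gap: 9 days. Fri Sep 10 2032 + 9 days = Sun Sep 19 2032.
Next gap: 10 days. Sun Sep 19 2032 + 10 days = Wed Sep 29 2032.
Next gap: 11 days. Wed Sep 29 2032 + 11 days = Sun Oct 10 2032.
Next gap: 12 days. Sun Oct 10 2032 + 12 days = Fri Oct 22 2032.

Fri Oct 22 2032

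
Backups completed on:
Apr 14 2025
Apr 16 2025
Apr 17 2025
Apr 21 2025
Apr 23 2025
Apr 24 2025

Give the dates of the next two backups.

Every event lands on a Monday or Wednesday or Thursday (gaps cycle 2, 1, 4, 2, 1).
So the schedule is: every Monday, Wednesday and Thursday.
The following Monday is Apr 28 2025.
The following Wednesday is Apr 30 2025.

Apr 28 2025, Apr 30 2025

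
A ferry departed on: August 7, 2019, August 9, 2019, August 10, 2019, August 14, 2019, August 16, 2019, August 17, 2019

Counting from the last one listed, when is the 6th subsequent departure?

Every event lands on a Wednesday or Friday or Saturday (gaps cycle 2, 1, 4, 2, 1).
So the schedule is: every Wednesday, Friday and Saturday.
The following Wednesday is August 21, 2019.
Next Friday: August 23, 2019.
Next Saturday: August 24, 2019.
Next Wednesday: August 28, 2019.
The following Friday is August 30, 2019.
The following Saturday is August 31, 2019.

August 31, 2019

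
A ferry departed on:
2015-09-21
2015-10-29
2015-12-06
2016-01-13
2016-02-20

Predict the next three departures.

2016-03-29, 2016-05-06, 2016-06-13

Every event comes 38 days after the last (38, 38, 38, 38).
2016-02-20 + 38 days = 2016-03-29.
2016-03-29 + 38 days = 2016-05-06.
2016-05-06 + 38 days = 2016-06-13.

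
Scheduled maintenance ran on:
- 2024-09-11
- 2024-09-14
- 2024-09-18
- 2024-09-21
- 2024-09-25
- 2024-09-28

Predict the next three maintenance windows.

2024-10-02, 2024-10-05, 2024-10-09

Every event lands on a Wednesday or Saturday (gaps cycle 3, 4, 3, 4, 3).
So the schedule is: every Wednesday and Saturday.
Next Wednesday: 2024-10-02.
The following Saturday is 2024-10-05.
The following Wednesday is 2024-10-09.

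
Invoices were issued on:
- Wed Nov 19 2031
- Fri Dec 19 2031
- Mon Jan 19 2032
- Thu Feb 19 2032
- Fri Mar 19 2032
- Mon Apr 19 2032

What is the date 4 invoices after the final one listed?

Thu Aug 19 2032

Each date is the 19th; the gaps (30, 31, 31, 29, 31) track the month lengths.
The rule is the 19th of each month.
Next: May 2032 → Wed May 19 2032.
June 2032: Sat Jun 19 2032.
Next: July 2032 → Mon Jul 19 2032.
Next: August 2032 → Thu Aug 19 2032.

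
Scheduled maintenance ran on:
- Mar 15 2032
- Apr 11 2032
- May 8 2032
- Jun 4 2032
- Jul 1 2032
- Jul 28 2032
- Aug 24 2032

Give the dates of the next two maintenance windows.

Sep 20 2032, Oct 17 2032

The spacing is 27, 27, 27, 27, 27, 27 days — always 27 days.
Aug 24 2032 + 27 days = Sep 20 2032.
Sep 20 2032 + 27 days = Oct 17 2032.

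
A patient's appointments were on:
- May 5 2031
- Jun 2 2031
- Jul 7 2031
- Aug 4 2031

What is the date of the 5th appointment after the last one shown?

Jan 5 2032

All dates are Mondays, 28, 35, 28 days apart.
Specifically, the 1st Monday of each month.
1st Monday of September 2031: Sep 1 2031.
1st Monday of October 2031: Oct 6 2031.
November 2031 — 1st Monday is Nov 3 2031.
1st Monday of December 2031: Dec 1 2031.
1st Monday of January 2032: Jan 5 2032.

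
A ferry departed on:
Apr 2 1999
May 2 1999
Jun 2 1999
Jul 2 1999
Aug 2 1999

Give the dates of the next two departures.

The day-of-month is always 2 (30, 31, 30, 31 days between events).
So this recurs on the 2nd of each month.
September 1999: Sep 2 1999.
Next: October 1999 → Oct 2 1999.

Sep 2 1999, Oct 2 1999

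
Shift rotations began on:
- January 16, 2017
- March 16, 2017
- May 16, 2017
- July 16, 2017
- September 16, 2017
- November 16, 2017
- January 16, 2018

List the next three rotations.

Gaps: 59, 61, 61, 62, 61, 61 days — not constant. Every event is on the 16th of the month.
Pattern: the 16th of every 2 months.
Next: March 2018 → March 16, 2018.
May 2018: May 16, 2018.
Next: July 2018 → July 16, 2018.

March 16, 2018; May 16, 2018; July 16, 2018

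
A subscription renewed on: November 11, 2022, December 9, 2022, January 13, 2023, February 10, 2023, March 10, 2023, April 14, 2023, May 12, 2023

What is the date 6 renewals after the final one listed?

Gaps: 28, 35, 28, 28, 35, 28 days — a mix of 28 and 35. Every date is a Friday.
Each is the 2nd Friday of its month.
2nd Friday of June 2023: June 9, 2023.
July 2023 — 2nd Friday is July 14, 2023.
August 2023 — 2nd Friday is August 11, 2023.
2nd Friday of September 2023: September 8, 2023.
October 2023 — 2nd Friday is October 13, 2023.
November 2023 — 2nd Friday is November 10, 2023.

November 10, 2023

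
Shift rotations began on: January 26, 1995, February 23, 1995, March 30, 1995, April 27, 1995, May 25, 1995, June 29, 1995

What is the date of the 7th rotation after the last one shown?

These are Thursdays with 28, 35, 28, 28, 35-day gaps.
Each is the final Thursday of its month — March 30, 1995 is past the 28th, so '4th Thursday' doesn't fit.
July 1995 ends with Thursday July 27, 1995.
August 1995 ends with Thursday August 31, 1995.
September 1995 ends with Thursday September 28, 1995.
October 1995 ends with Thursday October 26, 1995.
Last Thursday of November 1995: November 30, 1995.
December 1995 ends with Thursday December 28, 1995.
Last Thursday of January 1996: January 25, 1996.

January 25, 1996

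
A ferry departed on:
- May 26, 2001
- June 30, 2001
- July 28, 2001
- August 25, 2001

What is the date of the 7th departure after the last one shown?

Every date is a Saturday; gaps 35, 28, 28 days.
Each is the last Saturday of its month (at least one falls on the 29th or later, ruling out '4th Saturday').
September 2001 ends with Saturday September 29, 2001.
Last Saturday of October 2001: October 27, 2001.
Last Saturday of November 2001: November 24, 2001.
Last Saturday of December 2001: December 29, 2001.
January 2002 ends with Saturday January 26, 2002.
Last Saturday of February 2002: February 23, 2002.
Last Saturday of March 2002: March 30, 2002.

March 30, 2002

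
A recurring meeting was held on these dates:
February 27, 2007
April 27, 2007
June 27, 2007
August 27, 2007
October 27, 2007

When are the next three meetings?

December 27, 2007; February 27, 2008; April 27, 2008

Gaps: 59, 61, 61, 61 days — not constant. Every event is on the 27th of the month.
Pattern: the 27th of every 2 months.
Next: December 2007 → December 27, 2007.
February 2008: February 27, 2008.
Next: April 2008 → April 27, 2008.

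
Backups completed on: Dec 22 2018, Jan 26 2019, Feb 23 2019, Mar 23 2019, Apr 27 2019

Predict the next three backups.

May 25 2019, Jun 22 2019, Jul 27 2019

All dates are Saturdays, 35, 28, 28, 35 days apart.
Specifically, the 4th Saturday of each month.
May 2019 — 4th Saturday is May 25 2019.
4th Saturday of June 2019: Jun 22 2019.
4th Saturday of July 2019: Jul 27 2019.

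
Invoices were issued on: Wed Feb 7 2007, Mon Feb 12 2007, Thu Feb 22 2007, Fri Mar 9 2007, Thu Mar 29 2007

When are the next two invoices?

Mon Apr 23 2007, Wed May 23 2007

Intervals are 5, 10, 15, 20 days — an arithmetic progression with common difference 5.
Next gap: 25 days. Thu Mar 29 2007 + 25 days = Mon Apr 23 2007.
Next gap: 30 days. Mon Apr 23 2007 + 30 days = Wed May 23 2007.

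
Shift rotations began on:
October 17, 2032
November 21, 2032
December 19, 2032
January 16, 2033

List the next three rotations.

February 20, 2033; March 20, 2033; April 17, 2033

Gaps: 35, 28, 28 days — a mix of 28 and 35. Every date is a Sunday.
Each is the 3rd Sunday of its month.
3rd Sunday of February 2033: February 20, 2033.
March 2033 — 3rd Sunday is March 20, 2033.
April 2033 — 3rd Sunday is April 17, 2033.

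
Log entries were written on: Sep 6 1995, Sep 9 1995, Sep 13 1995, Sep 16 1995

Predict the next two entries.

Gaps: 3, 4, 3 days — not constant, but cyclic with period 2.
The events fall on every Wednesday and Saturday.
Next Wednesday: Sep 20 1995.
Next Saturday: Sep 23 1995.

Sep 20 1995, Sep 23 1995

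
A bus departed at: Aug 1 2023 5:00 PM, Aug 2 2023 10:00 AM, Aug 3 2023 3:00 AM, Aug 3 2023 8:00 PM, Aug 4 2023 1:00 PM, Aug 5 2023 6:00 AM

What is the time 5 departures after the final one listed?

Aug 8 2023 7:00 PM

Gaps: 17, 17, 17, 17, 17 hours — each event is 17 hours after the previous one.
Aug 5 2023 6:00 AM + 17 h = Aug 5 2023 11:00 PM.
Aug 5 2023 11:00 PM + 17 h = Aug 6 2023 4:00 PM.
Aug 6 2023 4:00 PM + 17 h = Aug 7 2023 9:00 AM.
Aug 7 2023 9:00 AM + 17 h = Aug 8 2023 2:00 AM.
Aug 8 2023 2:00 AM + 17 h = Aug 8 2023 7:00 PM.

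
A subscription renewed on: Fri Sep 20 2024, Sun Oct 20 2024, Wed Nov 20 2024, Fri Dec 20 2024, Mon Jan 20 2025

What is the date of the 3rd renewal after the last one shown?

Each date is the 20th; the gaps (30, 31, 30, 31) track the month lengths.
The rule is the 20th of each month.
February 2025: Thu Feb 20 2025.
March 2025: Thu Mar 20 2025.
April 2025: Sun Apr 20 2025.

Sun Apr 20 2025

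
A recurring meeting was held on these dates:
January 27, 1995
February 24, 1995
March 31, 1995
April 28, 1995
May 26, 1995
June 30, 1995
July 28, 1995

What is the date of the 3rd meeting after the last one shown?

All Fridays; the gaps (28, 35, 28, 28, 35, 28) vary with month length.
This is the last Friday of each month.
August 1995 ends with Friday August 25, 1995.
Last Friday of September 1995: September 29, 1995.
October 1995 ends with Friday October 27, 1995.

October 27, 1995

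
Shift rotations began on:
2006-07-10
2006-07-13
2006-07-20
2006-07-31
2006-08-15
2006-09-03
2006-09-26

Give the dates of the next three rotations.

The spacing grows by 4 each time: 3, 7, 11, 15, 19, 23 days.
Next gap: 27 days. 2006-09-26 + 27 days = 2006-10-23.
Next gap: 31 days. 2006-10-23 + 31 days = 2006-11-23.
Next gap: 35 days. 2006-11-23 + 35 days = 2006-12-28.

2006-10-23, 2006-11-23, 2006-12-28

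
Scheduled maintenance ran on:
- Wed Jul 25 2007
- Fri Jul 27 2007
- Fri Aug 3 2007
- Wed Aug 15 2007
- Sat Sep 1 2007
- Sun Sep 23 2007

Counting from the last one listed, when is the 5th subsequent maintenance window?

The spacing grows by 5 each time: 2, 7, 12, 17, 22 days.
Next gap: 27 days. Sun Sep 23 2007 + 27 days = Sat Oct 20 2007.
Next gap: 32 days. Sat Oct 20 2007 + 32 days = Wed Nov 21 2007.
Next gap: 37 days. Wed Nov 21 2007 + 37 days = Fri Dec 28 2007.
Next gap: 42 days. Fri Dec 28 2007 + 42 days = Fri Feb 8 2008.
Next gap: 47 days. Fri Feb 8 2008 + 47 days = Wed Mar 26 2008.

Wed Mar 26 2008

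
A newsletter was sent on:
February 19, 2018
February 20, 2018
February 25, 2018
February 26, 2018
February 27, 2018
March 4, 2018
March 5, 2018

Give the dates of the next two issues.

March 6, 2018; March 11, 2018

The gap pattern 1, 5, 1, 1, 5, 1 repeats every 3 events.
These are the Mondays, Tuesdays and Sundays of each week.
Next Tuesday: March 6, 2018.
Next Sunday: March 11, 2018.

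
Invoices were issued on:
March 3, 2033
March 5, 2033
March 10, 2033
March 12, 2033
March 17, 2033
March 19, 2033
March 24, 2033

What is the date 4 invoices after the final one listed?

April 7, 2033

Every event lands on a Thursday or Saturday (gaps cycle 2, 5, 2, 5, 2, 5).
So the schedule is: every Thursday and Saturday.
The following Saturday is March 26, 2033.
The following Thursday is March 31, 2033.
Next Saturday: April 2, 2033.
The following Thursday is April 7, 2033.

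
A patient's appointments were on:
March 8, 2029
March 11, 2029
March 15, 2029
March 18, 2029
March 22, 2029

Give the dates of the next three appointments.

Every event lands on a Thursday or Sunday (gaps cycle 3, 4, 3, 4).
So the schedule is: every Thursday and Sunday.
The following Sunday is March 25, 2029.
The following Thursday is March 29, 2029.
Next Sunday: April 1, 2029.

March 25, 2029; March 29, 2029; April 1, 2029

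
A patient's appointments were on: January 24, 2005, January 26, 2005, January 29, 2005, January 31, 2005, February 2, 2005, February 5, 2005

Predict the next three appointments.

February 7, 2005; February 9, 2005; February 12, 2005

The gap pattern 2, 3, 2, 2, 3 repeats every 3 events.
These are the Mondays, Wednesdays and Saturdays of each week.
The following Monday is February 7, 2005.
Next Wednesday: February 9, 2005.
Next Saturday: February 12, 2005.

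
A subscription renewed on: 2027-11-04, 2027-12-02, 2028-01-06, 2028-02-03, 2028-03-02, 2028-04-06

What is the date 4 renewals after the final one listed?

2028-08-03

All dates are Thursdays, 28, 35, 28, 28, 35 days apart.
Specifically, the 1st Thursday of each month.
1st Thursday of May 2028: 2028-05-04.
June 2028 — 1st Thursday is 2028-06-01.
July 2028 — 1st Thursday is 2028-07-06.
August 2028 — 1st Thursday is 2028-08-03.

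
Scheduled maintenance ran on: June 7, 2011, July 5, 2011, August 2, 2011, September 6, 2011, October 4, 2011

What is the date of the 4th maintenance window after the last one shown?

February 7, 2012

These are Tuesdays at 28- or 35-day spacing (28, 28, 35, 28).
The pattern: 1st Tuesday of the month.
1st Tuesday of November 2011: November 1, 2011.
December 2011 — 1st Tuesday is December 6, 2011.
1st Tuesday of January 2012: January 3, 2012.
February 2012 — 1st Tuesday is February 7, 2012.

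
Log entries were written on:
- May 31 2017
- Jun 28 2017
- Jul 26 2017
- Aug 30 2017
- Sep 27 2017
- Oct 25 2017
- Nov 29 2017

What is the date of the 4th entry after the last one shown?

These are Wednesdays with 28, 28, 35, 28, 28, 35-day gaps.
Each is the final Wednesday of its month — May 31 2017 is past the 28th, so '4th Wednesday' doesn't fit.
December 2017 ends with Wednesday Dec 27 2017.
January 2018 ends with Wednesday Jan 31 2018.
February 2018 ends with Wednesday Feb 28 2018.
March 2018 ends with Wednesday Mar 28 2018.

Mar 28 2018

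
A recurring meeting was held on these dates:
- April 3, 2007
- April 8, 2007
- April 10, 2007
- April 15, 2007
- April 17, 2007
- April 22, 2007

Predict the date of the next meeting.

April 24, 2007

Every event lands on a Tuesday or Sunday (gaps cycle 5, 2, 5, 2, 5).
So the schedule is: every Tuesday and Sunday.
Next Tuesday: April 24, 2007.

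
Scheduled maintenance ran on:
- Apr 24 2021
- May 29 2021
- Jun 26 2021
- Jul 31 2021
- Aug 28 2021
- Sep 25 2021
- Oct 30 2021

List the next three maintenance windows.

All Saturdays; the gaps (35, 28, 35, 28, 28, 35) vary with month length.
This is the last Saturday of each month.
November 2021 ends with Saturday Nov 27 2021.
Last Saturday of December 2021: Dec 25 2021.
January 2022 ends with Saturday Jan 29 2022.

Nov 27 2021, Dec 25 2021, Jan 29 2022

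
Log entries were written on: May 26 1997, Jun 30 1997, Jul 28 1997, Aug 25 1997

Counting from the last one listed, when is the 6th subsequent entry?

Every date is a Monday; gaps 35, 28, 28 days.
Each is the last Monday of its month (at least one falls on the 29th or later, ruling out '4th Monday').
Last Monday of September 1997: Sep 29 1997.
October 1997 ends with Monday Oct 27 1997.
November 1997 ends with Monday Nov 24 1997.
December 1997 ends with Monday Dec 29 1997.
Last Monday of January 1998: Jan 26 1998.
February 1998 ends with Monday Feb 23 1998.

Feb 23 1998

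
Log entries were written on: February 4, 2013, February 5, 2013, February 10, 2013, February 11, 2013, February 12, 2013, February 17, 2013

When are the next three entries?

February 18, 2013; February 19, 2013; February 24, 2013

Gaps: 1, 5, 1, 1, 5 days — not constant, but cyclic with period 3.
The events fall on every Monday, Tuesday and Sunday.
The following Monday is February 18, 2013.
The following Tuesday is February 19, 2013.
Next Sunday: February 24, 2013.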